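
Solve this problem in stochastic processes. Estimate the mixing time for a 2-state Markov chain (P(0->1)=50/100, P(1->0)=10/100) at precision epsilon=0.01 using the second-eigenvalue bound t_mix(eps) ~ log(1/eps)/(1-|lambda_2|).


lambda_2 = |1 - p01 - p10| = |1 - 0.5000 - 0.1000| = 0.4000
t_mix ~ log(1/eps)/(1 - |lambda_2|)
= log(100)/(1 - 0.4000) = 4.6052/0.6000
= 7.6753

7.6753


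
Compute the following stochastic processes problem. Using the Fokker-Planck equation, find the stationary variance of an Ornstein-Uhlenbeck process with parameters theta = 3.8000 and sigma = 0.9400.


Stationary variance = sigma^2 / (2*theta)
= 0.9400^2 / (2*3.8000)
= 0.8836 / 7.6000
= 0.1163

0.1163


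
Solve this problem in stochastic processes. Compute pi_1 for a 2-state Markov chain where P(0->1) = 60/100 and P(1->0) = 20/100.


Stationary distribution: pi_0 = p10/(p01+p10), pi_1 = p01/(p01+p10)
p01 = 0.6000, p10 = 0.2000
pi_1 = 0.7500

0.7500


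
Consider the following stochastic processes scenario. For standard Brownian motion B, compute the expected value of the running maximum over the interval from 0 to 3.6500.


E(max B(s)) = sqrt(2t/pi)
= sqrt(2*3.6500/pi)
= sqrt(2.3237)
= 1.5244

1.5244


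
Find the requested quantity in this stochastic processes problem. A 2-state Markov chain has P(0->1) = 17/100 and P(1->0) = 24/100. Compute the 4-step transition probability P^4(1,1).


Computing P^4 by matrix multiplication.
P = [[0.8300, 0.1700], [0.2400, 0.7600]]
After raising P to the power 4:
P^4(1,1) = 0.4856

0.4856


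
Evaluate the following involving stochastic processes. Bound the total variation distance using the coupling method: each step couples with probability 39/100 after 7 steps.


TV distance bound <= (1-delta)^n
= (1 - 0.3900)^7
= 0.6100^7
= 0.0314

0.0314


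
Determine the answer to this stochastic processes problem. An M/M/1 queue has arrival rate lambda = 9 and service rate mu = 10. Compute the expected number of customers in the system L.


rho = 9/10 = 0.9000
L = rho/(1-rho)
= 0.9000/0.1000
= 9.0000

9.0000


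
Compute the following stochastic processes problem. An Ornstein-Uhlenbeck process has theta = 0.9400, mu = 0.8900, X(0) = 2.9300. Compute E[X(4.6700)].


E[X(t)] = mu + (X(0) - mu)*exp(-theta*t)
= 0.8900 + (2.9300 - 0.8900)*exp(-0.9400*4.6700)
= 0.8900 + 2.0400 * 0.0124
= 0.9153

0.9153


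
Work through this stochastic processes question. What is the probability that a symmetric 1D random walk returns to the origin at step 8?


P(S(8) = 0) = C(8,4) / 4^4
= 70 / 256
= 0.2734

0.2734


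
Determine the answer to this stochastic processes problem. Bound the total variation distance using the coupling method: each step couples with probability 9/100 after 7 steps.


TV distance bound <= (1-delta)^n
= (1 - 0.0900)^7
= 0.9100^7
= 0.5168

0.5168


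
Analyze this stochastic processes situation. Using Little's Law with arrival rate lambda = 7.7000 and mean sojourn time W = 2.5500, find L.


Little's Law: L = lambda * W
= 7.7000 * 2.5500
= 19.6350

19.6350


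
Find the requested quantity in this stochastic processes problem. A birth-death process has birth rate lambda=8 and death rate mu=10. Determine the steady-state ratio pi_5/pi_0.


For birth-death process, pi_n/pi_0 = (lambda/mu)^n
= (8/10)^5
= 0.3277

0.3277


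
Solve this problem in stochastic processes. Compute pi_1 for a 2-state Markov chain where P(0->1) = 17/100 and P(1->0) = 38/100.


Stationary distribution: pi_0 = p10/(p01+p10), pi_1 = p01/(p01+p10)
p01 = 0.1700, p10 = 0.3800
pi_1 = 0.3091

0.3091


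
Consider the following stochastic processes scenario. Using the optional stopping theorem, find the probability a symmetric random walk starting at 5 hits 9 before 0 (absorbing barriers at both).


By optional stopping theorem: E(M at tau) = M(0) = 5
P(hit 9)*9 + P(hit 0)*0 = 5
P(hit 9) = (5 - 0)/(9 - 0) = 5/9 = 0.5556

0.5556


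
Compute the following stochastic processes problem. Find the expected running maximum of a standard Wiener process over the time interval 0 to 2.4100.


E(max B(s)) = sqrt(2t/pi)
= sqrt(2*2.4100/pi)
= sqrt(1.5343)
= 1.2386

1.2386


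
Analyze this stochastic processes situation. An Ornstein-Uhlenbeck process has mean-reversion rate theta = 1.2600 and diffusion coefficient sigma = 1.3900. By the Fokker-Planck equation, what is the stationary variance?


Stationary variance = sigma^2 / (2*theta)
= 1.3900^2 / (2*1.2600)
= 1.9321 / 2.5200
= 0.7667

0.7667


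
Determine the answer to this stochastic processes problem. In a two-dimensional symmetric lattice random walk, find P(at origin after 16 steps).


P = C(16,8)^2 / 4^16
= 12870^2 / 4294967296
= 165636900 / 4294967296
= 0.0386

0.0386


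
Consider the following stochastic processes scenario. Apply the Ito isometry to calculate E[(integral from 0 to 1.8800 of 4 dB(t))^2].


By Ito isometry: E[(int f dB)^2] = int f^2 dt
= 4^2 * 1.8800
= 16 * 1.8800 = 30.0800

30.0800


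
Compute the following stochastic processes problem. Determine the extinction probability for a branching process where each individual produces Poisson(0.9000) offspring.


Since mu = 0.9000 <= 1, extinction probability = 1.

1.0000


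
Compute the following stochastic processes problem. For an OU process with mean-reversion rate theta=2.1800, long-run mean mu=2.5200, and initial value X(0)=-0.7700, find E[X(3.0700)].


E[X(t)] = mu + (X(0) - mu)*exp(-theta*t)
= 2.5200 + (-0.7700 - 2.5200)*exp(-2.1800*3.0700)
= 2.5200 + -3.2900 * 0.0012
= 2.5159

2.5159


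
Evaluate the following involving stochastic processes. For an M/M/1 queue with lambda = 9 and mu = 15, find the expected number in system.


rho = 9/15 = 0.6000
L = rho/(1-rho)
= 0.6000/0.4000
= 1.5000

1.5000


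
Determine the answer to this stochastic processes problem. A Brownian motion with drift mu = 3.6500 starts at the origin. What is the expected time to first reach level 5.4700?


Expected first passage time = a/mu
= 5.4700/3.6500
= 1.4986

1.4986


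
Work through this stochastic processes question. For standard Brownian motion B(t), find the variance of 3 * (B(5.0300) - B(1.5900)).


Var(alpha*(B(t)-B(s))) = alpha^2 * (t-s)
= 3^2 * (5.0300 - 1.5900)
= 9 * 3.4400
= 30.9600

30.9600


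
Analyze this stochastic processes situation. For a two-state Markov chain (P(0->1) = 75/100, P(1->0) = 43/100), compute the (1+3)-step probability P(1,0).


P^4 = P^1 * P^3
Computing via matrix multiplication of the transition matrix.
Entry (1,0) of P^4 = 0.3640

0.3640


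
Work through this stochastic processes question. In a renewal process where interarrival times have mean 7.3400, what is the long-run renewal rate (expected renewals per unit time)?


Long-run renewal rate = 1/E(X)
= 1/7.3400
= 0.1362

0.1362


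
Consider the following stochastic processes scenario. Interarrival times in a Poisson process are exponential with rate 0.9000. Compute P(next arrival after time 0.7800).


P(X > t) = exp(-lambda * t)
= exp(-0.9000 * 0.7800)
= exp(-0.7020) = 0.4956

0.4956


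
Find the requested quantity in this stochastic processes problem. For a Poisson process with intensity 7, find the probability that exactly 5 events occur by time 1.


P(N(t)=k) = (lambda*t)^k * exp(-lambda*t) / k!
lambda*t = 7
= 7^5 * exp(-7) / 5!
= 16807 * 9.1188e-04 / 120
= 0.1277

0.1277


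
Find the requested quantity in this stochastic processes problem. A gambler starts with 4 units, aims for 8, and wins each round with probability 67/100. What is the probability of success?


Gambler's ruin formula:
r = q/p = 0.3300/0.6700 = 0.4925
P(win) = (1 - r^i)/(1 - r^N)
= (1 - 0.4925^4)/(1 - 0.4925^8)
= 0.9444

0.9444


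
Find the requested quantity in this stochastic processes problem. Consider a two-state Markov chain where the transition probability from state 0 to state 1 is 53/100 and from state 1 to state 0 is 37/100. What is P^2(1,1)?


Computing P^2 by matrix multiplication.
P = [[0.4700, 0.5300], [0.3700, 0.6300]]
After raising P to the power 2:
P^2(1,1) = 0.5930

0.5930


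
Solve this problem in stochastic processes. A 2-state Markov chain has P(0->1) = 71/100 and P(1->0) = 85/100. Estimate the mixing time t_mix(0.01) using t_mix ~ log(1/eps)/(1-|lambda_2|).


lambda_2 = |1 - p01 - p10| = |1 - 0.7100 - 0.8500| = 0.5600
t_mix ~ log(1/eps)/(1 - |lambda_2|)
= log(100)/(1 - 0.5600) = 4.6052/0.4400
= 10.4663

10.4663


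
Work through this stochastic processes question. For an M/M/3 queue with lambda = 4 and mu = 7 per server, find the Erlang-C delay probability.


a = lambda/mu = 0.5714
rho = a/c = 0.1905
Erlang-C formula applied:
C(c,a) = 0.0217

0.0217


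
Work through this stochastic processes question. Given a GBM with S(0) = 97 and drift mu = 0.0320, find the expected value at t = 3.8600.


E[S(t)] = S(0) * exp(mu * t)
= 97 * exp(0.0320 * 3.8600)
= 97 * 1.1315
= 109.7528

109.7528


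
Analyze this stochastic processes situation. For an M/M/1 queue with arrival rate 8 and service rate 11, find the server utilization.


rho = lambda/mu
= 8/11
= 0.7273

0.7273


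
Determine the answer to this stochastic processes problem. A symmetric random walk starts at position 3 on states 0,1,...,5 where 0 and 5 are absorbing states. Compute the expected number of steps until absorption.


For symmetric RW on 0,...,N with absorbing barriers, E(i) = i*(N-i)
E(3) = 3 * 2 = 6

6


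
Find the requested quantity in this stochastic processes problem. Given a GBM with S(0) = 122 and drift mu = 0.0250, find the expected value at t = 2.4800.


E[S(t)] = S(0) * exp(mu * t)
= 122 * exp(0.0250 * 2.4800)
= 122 * 1.0640
= 129.8034

129.8034


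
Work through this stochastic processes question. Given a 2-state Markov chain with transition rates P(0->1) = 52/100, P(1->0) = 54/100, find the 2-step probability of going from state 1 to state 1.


Computing P^2 by matrix multiplication.
P = [[0.4800, 0.5200], [0.5400, 0.4600]]
After raising P to the power 2:
P^2(1,1) = 0.4924

0.4924


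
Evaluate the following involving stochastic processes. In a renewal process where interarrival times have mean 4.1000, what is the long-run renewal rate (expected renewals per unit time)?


Long-run renewal rate = 1/E(X)
= 1/4.1000
= 0.2439

0.2439


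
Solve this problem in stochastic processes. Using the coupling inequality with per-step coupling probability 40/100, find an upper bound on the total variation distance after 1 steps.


TV distance bound <= (1-delta)^n
= (1 - 0.4000)^1
= 0.6000^1
= 0.6000

0.6000


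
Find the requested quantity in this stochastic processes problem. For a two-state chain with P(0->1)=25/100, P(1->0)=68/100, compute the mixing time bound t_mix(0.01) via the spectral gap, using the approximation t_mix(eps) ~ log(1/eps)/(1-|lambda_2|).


lambda_2 = |1 - p01 - p10| = |1 - 0.2500 - 0.6800| = 0.0700
t_mix ~ log(1/eps)/(1 - |lambda_2|)
= log(100)/(1 - 0.0700) = 4.6052/0.9300
= 4.9518

4.9518


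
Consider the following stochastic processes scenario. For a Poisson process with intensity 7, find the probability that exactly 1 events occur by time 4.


P(N(t)=k) = (lambda*t)^k * exp(-lambda*t) / k!
lambda*t = 28
= 28^1 * exp(-28) / 1!
= 28 * 6.9144e-13 / 1
= 1.9360e-11

1.9360e-11


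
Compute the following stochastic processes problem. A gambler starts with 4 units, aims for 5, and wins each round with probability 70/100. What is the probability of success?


Gambler's ruin formula:
r = q/p = 0.3000/0.7000 = 0.4286
P(win) = (1 - r^i)/(1 - r^N)
= (1 - 0.4286^4)/(1 - 0.4286^5)
= 0.9804

0.9804


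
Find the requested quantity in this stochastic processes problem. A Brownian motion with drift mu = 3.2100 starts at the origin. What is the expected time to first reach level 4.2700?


Expected first passage time = a/mu
= 4.2700/3.2100
= 1.3302

1.3302


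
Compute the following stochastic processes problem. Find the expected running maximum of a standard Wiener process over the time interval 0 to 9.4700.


E(max B(s)) = sqrt(2t/pi)
= sqrt(2*9.4700/pi)
= sqrt(6.0288)
= 2.4554

2.4554


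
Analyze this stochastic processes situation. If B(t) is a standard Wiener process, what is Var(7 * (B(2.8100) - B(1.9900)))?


Var(alpha*(B(t)-B(s))) = alpha^2 * (t-s)
= 7^2 * (2.8100 - 1.9900)
= 49 * 0.8200
= 40.1800

40.1800


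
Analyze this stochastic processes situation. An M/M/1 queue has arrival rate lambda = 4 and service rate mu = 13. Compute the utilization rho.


rho = lambda/mu
= 4/13
= 0.3077

0.3077


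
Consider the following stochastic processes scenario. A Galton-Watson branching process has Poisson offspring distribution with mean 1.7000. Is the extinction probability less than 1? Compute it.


Since mu = 1.7000 > 1, extinction prob q < 1.
Solve s = exp(mu*(s-1)) iteratively.
q = 0.3088

0.3088


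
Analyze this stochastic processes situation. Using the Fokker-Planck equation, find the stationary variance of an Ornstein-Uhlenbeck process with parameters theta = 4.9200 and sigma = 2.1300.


Stationary variance = sigma^2 / (2*theta)
= 2.1300^2 / (2*4.9200)
= 4.5369 / 9.8400
= 0.4611

0.4611


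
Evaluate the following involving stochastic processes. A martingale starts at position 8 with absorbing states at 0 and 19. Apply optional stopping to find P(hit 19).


By optional stopping theorem: E(M at tau) = M(0) = 8
P(hit 19)*19 + P(hit 0)*0 = 8
P(hit 19) = (8 - 0)/(19 - 0) = 8/19 = 0.4211

0.4211


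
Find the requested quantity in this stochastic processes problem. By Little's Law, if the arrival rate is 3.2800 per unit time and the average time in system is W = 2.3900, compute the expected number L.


Little's Law: L = lambda * W
= 3.2800 * 2.3900
= 7.8392

7.8392


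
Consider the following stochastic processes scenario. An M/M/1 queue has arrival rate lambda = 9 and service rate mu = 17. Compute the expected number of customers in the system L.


rho = 9/17 = 0.5294
L = rho/(1-rho)
= 0.5294/0.4706
= 1.1250

1.1250


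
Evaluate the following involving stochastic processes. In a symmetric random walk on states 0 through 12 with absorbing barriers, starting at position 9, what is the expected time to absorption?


For symmetric RW on 0,...,N with absorbing barriers, E(i) = i*(N-i)
E(9) = 9 * 3 = 27

27


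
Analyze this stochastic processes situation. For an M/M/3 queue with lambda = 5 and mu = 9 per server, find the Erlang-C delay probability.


a = lambda/mu = 0.5556
rho = a/c = 0.1852
Erlang-C formula applied:
C(c,a) = 0.0201

0.0201


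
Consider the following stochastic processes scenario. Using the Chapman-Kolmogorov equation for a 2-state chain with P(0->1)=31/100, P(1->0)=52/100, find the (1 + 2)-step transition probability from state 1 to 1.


P^3 = P^1 * P^2
Computing via matrix multiplication of the transition matrix.
Entry (1,1) of P^3 = 0.3766

0.3766


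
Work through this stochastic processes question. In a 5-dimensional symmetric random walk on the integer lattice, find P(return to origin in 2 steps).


P(return in 2 steps) = P(reverse first step) = 1/(2d)
= 1/10
= 0.1000

0.1000


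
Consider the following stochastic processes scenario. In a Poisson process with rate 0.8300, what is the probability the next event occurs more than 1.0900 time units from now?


P(X > t) = exp(-lambda * t)
= exp(-0.8300 * 1.0900)
= exp(-0.9047) = 0.4047

0.4047


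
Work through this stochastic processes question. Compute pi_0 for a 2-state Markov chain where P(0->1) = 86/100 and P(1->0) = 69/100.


Stationary distribution: pi_0 = p10/(p01+p10), pi_1 = p01/(p01+p10)
p01 = 0.8600, p10 = 0.6900
pi_0 = 0.4452

0.4452


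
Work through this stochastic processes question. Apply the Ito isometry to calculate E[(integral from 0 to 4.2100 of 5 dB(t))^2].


By Ito isometry: E[(int f dB)^2] = int f^2 dt
= 5^2 * 4.2100
= 25 * 4.2100 = 105.2500

105.2500


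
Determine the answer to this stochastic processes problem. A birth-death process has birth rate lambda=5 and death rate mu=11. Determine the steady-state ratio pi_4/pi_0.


For birth-death process, pi_n/pi_0 = (lambda/mu)^n
= (5/11)^4
= 0.0427

0.0427


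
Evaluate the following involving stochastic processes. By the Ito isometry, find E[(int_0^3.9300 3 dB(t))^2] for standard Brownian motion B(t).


By Ito isometry: E[(int f dB)^2] = int f^2 dt
= 3^2 * 3.9300
= 9 * 3.9300 = 35.3700

35.3700


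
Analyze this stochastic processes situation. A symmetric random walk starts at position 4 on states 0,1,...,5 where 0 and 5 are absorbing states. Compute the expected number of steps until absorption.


For symmetric RW on 0,...,N with absorbing barriers, E(i) = i*(N-i)
E(4) = 4 * 1 = 4

4


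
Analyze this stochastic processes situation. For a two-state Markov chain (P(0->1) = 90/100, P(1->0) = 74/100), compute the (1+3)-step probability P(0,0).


P^4 = P^1 * P^3
Computing via matrix multiplication of the transition matrix.
Entry (0,0) of P^4 = 0.5433

0.5433


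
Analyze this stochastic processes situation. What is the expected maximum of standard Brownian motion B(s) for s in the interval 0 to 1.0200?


E(max B(s)) = sqrt(2t/pi)
= sqrt(2*1.0200/pi)
= sqrt(0.6494)
= 0.8058

0.8058


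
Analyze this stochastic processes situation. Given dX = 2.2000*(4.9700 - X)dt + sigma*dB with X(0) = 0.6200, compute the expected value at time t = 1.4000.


E[X(t)] = mu + (X(0) - mu)*exp(-theta*t)
= 4.9700 + (0.6200 - 4.9700)*exp(-2.2000*1.4000)
= 4.9700 + -4.3500 * 0.0460
= 4.7701

4.7701


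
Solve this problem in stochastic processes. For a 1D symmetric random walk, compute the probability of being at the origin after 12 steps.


P(S(12) = 0) = C(12,6) / 4^6
= 924 / 4096
= 0.2256

0.2256


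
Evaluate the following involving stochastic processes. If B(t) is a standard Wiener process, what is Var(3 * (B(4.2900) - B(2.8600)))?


Var(alpha*(B(t)-B(s))) = alpha^2 * (t-s)
= 3^2 * (4.2900 - 2.8600)
= 9 * 1.4300
= 12.8700

12.8700


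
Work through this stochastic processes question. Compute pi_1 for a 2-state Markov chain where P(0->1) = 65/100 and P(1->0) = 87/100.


Stationary distribution: pi_0 = p10/(p01+p10), pi_1 = p01/(p01+p10)
p01 = 0.6500, p10 = 0.8700
pi_1 = 0.4276

0.4276


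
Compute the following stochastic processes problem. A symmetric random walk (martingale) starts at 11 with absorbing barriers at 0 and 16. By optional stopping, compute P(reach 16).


By optional stopping theorem: E(M at tau) = M(0) = 11
P(hit 16)*16 + P(hit 0)*0 = 11
P(hit 16) = (11 - 0)/(16 - 0) = 11/16 = 0.6875

0.6875


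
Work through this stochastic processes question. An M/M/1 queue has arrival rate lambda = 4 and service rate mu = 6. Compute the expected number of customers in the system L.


rho = 4/6 = 0.6667
L = rho/(1-rho)
= 0.6667/0.3333
= 2.0000

2.0000


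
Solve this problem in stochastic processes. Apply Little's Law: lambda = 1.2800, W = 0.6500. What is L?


Little's Law: L = lambda * W
= 1.2800 * 0.6500
= 0.8320

0.8320


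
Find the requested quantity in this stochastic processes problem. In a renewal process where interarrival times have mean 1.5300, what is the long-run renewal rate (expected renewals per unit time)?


Long-run renewal rate = 1/E(X)
= 1/1.5300
= 0.6536

0.6536


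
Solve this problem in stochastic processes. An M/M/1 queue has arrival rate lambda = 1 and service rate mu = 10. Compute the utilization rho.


rho = lambda/mu
= 1/10
= 0.1000

0.1000


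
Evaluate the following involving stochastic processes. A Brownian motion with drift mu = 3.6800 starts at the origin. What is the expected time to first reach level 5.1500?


Expected first passage time = a/mu
= 5.1500/3.6800
= 1.3995

1.3995


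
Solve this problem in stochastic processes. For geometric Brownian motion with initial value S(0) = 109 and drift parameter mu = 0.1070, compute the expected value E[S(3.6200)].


E[S(t)] = S(0) * exp(mu * t)
= 109 * exp(0.1070 * 3.6200)
= 109 * 1.4731
= 160.5632

160.5632


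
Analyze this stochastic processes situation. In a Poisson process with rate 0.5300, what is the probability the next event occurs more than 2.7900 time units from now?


P(X > t) = exp(-lambda * t)
= exp(-0.5300 * 2.7900)
= exp(-1.4787) = 0.2279

0.2279


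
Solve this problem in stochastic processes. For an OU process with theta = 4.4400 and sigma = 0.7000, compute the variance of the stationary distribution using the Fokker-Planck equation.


Stationary variance = sigma^2 / (2*theta)
= 0.7000^2 / (2*4.4400)
= 0.4900 / 8.8800
= 0.0552

0.0552


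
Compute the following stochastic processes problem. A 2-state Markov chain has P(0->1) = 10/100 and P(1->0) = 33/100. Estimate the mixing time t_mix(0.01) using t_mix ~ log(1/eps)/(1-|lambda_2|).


lambda_2 = |1 - p01 - p10| = |1 - 0.1000 - 0.3300| = 0.5700
t_mix ~ log(1/eps)/(1 - |lambda_2|)
= log(100)/(1 - 0.5700) = 4.6052/0.4300
= 10.7097

10.7097


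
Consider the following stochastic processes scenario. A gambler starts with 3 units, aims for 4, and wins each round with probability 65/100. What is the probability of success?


Gambler's ruin formula:
r = q/p = 0.3500/0.6500 = 0.5385
P(win) = (1 - r^i)/(1 - r^N)
= (1 - 0.5385^3)/(1 - 0.5385^4)
= 0.9213

0.9213


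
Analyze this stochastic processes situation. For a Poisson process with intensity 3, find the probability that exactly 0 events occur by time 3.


P(N(t)=k) = (lambda*t)^k * exp(-lambda*t) / k!
lambda*t = 9
= 9^0 * exp(-9) / 0!
= 1 * 1.2341e-04 / 1
= 1.2341e-04

1.2341e-04


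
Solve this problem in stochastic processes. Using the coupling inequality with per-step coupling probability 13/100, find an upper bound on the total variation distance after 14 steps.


TV distance bound <= (1-delta)^n
= (1 - 0.1300)^14
= 0.8700^14
= 0.1423

0.1423


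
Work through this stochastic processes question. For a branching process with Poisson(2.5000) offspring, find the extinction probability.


Since mu = 2.5000 > 1, extinction prob q < 1.
Solve s = exp(mu*(s-1)) iteratively.
q = 0.1074

0.1074


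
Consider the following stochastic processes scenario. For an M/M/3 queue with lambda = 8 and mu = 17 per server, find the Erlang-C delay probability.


a = lambda/mu = 0.4706
rho = a/c = 0.1569
Erlang-C formula applied:
C(c,a) = 0.0129

0.0129


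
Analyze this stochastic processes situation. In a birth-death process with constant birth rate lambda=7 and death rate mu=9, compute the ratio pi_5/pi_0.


For birth-death process, pi_n/pi_0 = (lambda/mu)^n
= (7/9)^5
= 0.2846

0.2846


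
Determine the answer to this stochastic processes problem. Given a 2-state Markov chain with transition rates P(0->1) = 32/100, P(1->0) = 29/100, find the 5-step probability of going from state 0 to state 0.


Computing P^5 by matrix multiplication.
P = [[0.6800, 0.3200], [0.2900, 0.7100]]
After raising P to the power 5:
P^5(0,0) = 0.4801

0.4801


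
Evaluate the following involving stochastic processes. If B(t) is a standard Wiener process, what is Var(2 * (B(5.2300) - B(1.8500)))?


Var(alpha*(B(t)-B(s))) = alpha^2 * (t-s)
= 2^2 * (5.2300 - 1.8500)
= 4 * 3.3800
= 13.5200

13.5200


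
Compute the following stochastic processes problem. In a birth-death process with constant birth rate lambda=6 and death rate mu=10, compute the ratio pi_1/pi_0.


For birth-death process, pi_n/pi_0 = (lambda/mu)^n
= (6/10)^1
= 0.6000

0.6000


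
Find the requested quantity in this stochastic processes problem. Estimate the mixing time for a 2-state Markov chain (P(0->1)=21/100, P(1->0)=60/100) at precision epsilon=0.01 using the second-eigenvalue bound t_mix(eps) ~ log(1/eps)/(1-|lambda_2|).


lambda_2 = |1 - p01 - p10| = |1 - 0.2100 - 0.6000| = 0.1900
t_mix ~ log(1/eps)/(1 - |lambda_2|)
= log(100)/(1 - 0.1900) = 4.6052/0.8100
= 5.6854

5.6854


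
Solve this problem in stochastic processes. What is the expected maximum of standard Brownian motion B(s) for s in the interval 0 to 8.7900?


E(max B(s)) = sqrt(2t/pi)
= sqrt(2*8.7900/pi)
= sqrt(5.5959)
= 2.3656

2.3656


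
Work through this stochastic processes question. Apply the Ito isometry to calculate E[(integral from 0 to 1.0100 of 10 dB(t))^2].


By Ito isometry: E[(int f dB)^2] = int f^2 dt
= 10^2 * 1.0100
= 100 * 1.0100 = 101.0000

101.0000


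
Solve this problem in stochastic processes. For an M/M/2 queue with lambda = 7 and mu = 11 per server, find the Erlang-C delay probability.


a = lambda/mu = 0.6364
rho = a/c = 0.3182
Erlang-C formula applied:
C(c,a) = 0.1536

0.1536


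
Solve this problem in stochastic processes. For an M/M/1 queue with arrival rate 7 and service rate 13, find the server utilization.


rho = lambda/mu
= 7/13
= 0.5385

0.5385


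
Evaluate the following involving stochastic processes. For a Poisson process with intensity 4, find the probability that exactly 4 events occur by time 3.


P(N(t)=k) = (lambda*t)^k * exp(-lambda*t) / k!
lambda*t = 12
= 12^4 * exp(-12) / 4!
= 20736 * 6.1442e-06 / 24
= 0.0053

0.0053


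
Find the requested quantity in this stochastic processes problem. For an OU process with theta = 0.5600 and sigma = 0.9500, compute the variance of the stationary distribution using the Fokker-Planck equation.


Stationary variance = sigma^2 / (2*theta)
= 0.9500^2 / (2*0.5600)
= 0.9025 / 1.1200
= 0.8058

0.8058


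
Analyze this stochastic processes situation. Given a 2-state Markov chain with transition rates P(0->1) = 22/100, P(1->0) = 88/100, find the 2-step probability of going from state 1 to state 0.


Computing P^2 by matrix multiplication.
P = [[0.7800, 0.2200], [0.8800, 0.1200]]
After raising P to the power 2:
P^2(1,0) = 0.7920

0.7920


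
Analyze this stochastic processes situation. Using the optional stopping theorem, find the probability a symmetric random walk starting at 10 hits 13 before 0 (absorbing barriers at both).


By optional stopping theorem: E(M at tau) = M(0) = 10
P(hit 13)*13 + P(hit 0)*0 = 10
P(hit 13) = (10 - 0)/(13 - 0) = 10/13 = 0.7692

0.7692


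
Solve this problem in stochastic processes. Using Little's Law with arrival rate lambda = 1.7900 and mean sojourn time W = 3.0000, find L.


Little's Law: L = lambda * W
= 1.7900 * 3.0000
= 5.3700

5.3700


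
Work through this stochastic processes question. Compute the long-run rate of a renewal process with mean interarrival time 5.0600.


Long-run renewal rate = 1/E(X)
= 1/5.0600
= 0.1976

0.1976


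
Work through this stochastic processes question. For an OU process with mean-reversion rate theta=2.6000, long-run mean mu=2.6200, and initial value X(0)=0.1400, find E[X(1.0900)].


E[X(t)] = mu + (X(0) - mu)*exp(-theta*t)
= 2.6200 + (0.1400 - 2.6200)*exp(-2.6000*1.0900)
= 2.6200 + -2.4800 * 0.0588
= 2.4742

2.4742


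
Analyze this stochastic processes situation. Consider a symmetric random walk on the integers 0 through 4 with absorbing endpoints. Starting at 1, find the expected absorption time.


For symmetric RW on 0,...,N with absorbing barriers, E(i) = i*(N-i)
E(1) = 1 * 3 = 3

3


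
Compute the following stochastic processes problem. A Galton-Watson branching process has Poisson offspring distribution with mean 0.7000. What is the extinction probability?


Since mu = 0.7000 <= 1, extinction probability = 1.

1.0000


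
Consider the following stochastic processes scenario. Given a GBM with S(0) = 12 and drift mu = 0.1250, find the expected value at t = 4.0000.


E[S(t)] = S(0) * exp(mu * t)
= 12 * exp(0.1250 * 4.0000)
= 12 * 1.6487
= 19.7847

19.7847


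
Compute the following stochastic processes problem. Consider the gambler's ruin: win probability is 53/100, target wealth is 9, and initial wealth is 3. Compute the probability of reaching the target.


Gambler's ruin formula:
r = q/p = 0.4700/0.5300 = 0.8868
P(win) = (1 - r^i)/(1 - r^N)
= (1 - 0.8868^3)/(1 - 0.8868^9)
= 0.4579

0.4579


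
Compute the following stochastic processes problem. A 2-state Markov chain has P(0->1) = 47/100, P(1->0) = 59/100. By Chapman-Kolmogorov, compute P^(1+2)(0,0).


P^3 = P^1 * P^2
Computing via matrix multiplication of the transition matrix.
Entry (0,0) of P^3 = 0.5565

0.5565


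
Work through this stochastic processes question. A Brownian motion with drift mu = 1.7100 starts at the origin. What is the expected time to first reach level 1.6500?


Expected first passage time = a/mu
= 1.6500/1.7100
= 0.9649

0.9649


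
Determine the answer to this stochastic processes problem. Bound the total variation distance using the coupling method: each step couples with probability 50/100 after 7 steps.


TV distance bound <= (1-delta)^n
= (1 - 0.5000)^7
= 0.5000^7
= 0.0078

0.0078


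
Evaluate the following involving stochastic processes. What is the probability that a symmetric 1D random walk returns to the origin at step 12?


P(S(12) = 0) = C(12,6) / 4^6
= 924 / 4096
= 0.2256

0.2256


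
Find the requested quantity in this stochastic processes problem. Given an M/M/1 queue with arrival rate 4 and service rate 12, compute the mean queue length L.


rho = 4/12 = 0.3333
L = rho/(1-rho)
= 0.3333/0.6667
= 0.5000

0.5000


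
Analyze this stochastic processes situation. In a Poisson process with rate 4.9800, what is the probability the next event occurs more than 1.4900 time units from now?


P(X > t) = exp(-lambda * t)
= exp(-4.9800 * 1.4900)
= exp(-7.4202) = 5.9903e-04

5.9903e-04


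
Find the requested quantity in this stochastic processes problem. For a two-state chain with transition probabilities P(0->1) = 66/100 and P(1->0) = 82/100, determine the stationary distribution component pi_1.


Stationary distribution: pi_0 = p10/(p01+p10), pi_1 = p01/(p01+p10)
p01 = 0.6600, p10 = 0.8200
pi_1 = 0.4459

0.4459


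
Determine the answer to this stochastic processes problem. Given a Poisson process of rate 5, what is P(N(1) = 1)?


P(N(t)=k) = (lambda*t)^k * exp(-lambda*t) / k!
lambda*t = 5
= 5^1 * exp(-5) / 1!
= 5 * 0.0067 / 1
= 0.0337

0.0337


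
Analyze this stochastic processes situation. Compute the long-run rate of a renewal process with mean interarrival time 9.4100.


Long-run renewal rate = 1/E(X)
= 1/9.4100
= 0.1063

0.1063


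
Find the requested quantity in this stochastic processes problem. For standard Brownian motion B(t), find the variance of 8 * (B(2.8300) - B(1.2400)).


Var(alpha*(B(t)-B(s))) = alpha^2 * (t-s)
= 8^2 * (2.8300 - 1.2400)
= 64 * 1.5900
= 101.7600

101.7600


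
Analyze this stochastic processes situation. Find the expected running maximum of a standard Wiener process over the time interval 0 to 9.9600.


E(max B(s)) = sqrt(2t/pi)
= sqrt(2*9.9600/pi)
= sqrt(6.3407)
= 2.5181

2.5181


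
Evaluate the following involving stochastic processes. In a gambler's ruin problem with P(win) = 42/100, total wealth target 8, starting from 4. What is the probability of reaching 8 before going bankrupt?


Gambler's ruin formula:
r = q/p = 0.5800/0.4200 = 1.3810
P(win) = (1 - r^i)/(1 - r^N)
= (1 - 1.3810^4)/(1 - 1.3810^8)
= 0.2157

0.2157


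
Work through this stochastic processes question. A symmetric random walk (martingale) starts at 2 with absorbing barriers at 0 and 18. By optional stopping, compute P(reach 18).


By optional stopping theorem: E(M at tau) = M(0) = 2
P(hit 18)*18 + P(hit 0)*0 = 2
P(hit 18) = (2 - 0)/(18 - 0) = 1/9 = 0.1111

0.1111


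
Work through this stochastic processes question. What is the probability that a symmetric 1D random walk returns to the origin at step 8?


P(S(8) = 0) = C(8,4) / 4^4
= 70 / 256
= 0.2734

0.2734


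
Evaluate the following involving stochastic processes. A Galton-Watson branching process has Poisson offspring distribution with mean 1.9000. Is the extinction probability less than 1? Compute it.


Since mu = 1.9000 > 1, extinction prob q < 1.
Solve s = exp(mu*(s-1)) iteratively.
q = 0.2328

0.2328


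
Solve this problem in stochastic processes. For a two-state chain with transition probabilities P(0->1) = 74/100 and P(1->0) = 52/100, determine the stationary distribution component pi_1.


Stationary distribution: pi_0 = p10/(p01+p10), pi_1 = p01/(p01+p10)
p01 = 0.7400, p10 = 0.5200
pi_1 = 0.5873

0.5873


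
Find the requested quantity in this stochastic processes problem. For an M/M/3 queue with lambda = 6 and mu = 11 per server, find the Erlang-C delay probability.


a = lambda/mu = 0.5455
rho = a/c = 0.1818
Erlang-C formula applied:
C(c,a) = 0.0191

0.0191


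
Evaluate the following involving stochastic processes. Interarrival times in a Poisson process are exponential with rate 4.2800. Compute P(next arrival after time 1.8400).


P(X > t) = exp(-lambda * t)
= exp(-4.2800 * 1.8400)
= exp(-7.8752) = 3.8005e-04

3.8005e-04


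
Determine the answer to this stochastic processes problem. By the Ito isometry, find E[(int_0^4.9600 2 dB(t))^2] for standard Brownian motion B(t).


By Ito isometry: E[(int f dB)^2] = int f^2 dt
= 2^2 * 4.9600
= 4 * 4.9600 = 19.8400

19.8400


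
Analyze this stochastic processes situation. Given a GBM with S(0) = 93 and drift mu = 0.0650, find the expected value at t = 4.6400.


E[S(t)] = S(0) * exp(mu * t)
= 93 * exp(0.0650 * 4.6400)
= 93 * 1.3520
= 125.7379

125.7379


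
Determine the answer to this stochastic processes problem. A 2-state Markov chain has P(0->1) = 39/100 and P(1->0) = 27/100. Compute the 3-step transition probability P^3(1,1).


Computing P^3 by matrix multiplication.
P = [[0.6100, 0.3900], [0.2700, 0.7300]]
After raising P to the power 3:
P^3(1,1) = 0.6070

0.6070


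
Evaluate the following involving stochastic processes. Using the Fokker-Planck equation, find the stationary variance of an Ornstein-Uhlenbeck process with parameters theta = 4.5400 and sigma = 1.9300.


Stationary variance = sigma^2 / (2*theta)
= 1.9300^2 / (2*4.5400)
= 3.7249 / 9.0800
= 0.4102

0.4102


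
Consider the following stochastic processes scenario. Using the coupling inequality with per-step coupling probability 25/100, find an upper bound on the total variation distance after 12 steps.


TV distance bound <= (1-delta)^n
= (1 - 0.2500)^12
= 0.7500^12
= 0.0317

0.0317


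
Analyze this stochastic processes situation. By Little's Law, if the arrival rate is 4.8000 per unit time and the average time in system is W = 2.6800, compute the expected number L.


Little's Law: L = lambda * W
= 4.8000 * 2.6800
= 12.8640

12.8640


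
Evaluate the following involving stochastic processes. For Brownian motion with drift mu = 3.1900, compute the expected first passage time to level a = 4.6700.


Expected first passage time = a/mu
= 4.6700/3.1900
= 1.4639

1.4639


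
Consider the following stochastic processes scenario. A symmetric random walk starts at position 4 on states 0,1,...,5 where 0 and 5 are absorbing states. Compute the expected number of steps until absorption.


For symmetric RW on 0,...,N with absorbing barriers, E(i) = i*(N-i)
E(4) = 4 * 1 = 4

4


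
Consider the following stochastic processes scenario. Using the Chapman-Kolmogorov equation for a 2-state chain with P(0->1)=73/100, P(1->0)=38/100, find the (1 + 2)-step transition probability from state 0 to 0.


P^3 = P^1 * P^2
Computing via matrix multiplication of the transition matrix.
Entry (0,0) of P^3 = 0.3415

0.3415


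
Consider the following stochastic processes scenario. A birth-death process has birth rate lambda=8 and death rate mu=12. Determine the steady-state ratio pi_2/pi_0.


For birth-death process, pi_n/pi_0 = (lambda/mu)^n
= (8/12)^2
= 0.4444

0.4444


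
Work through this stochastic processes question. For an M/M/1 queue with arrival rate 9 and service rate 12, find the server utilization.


rho = lambda/mu
= 9/12
= 0.7500

0.7500


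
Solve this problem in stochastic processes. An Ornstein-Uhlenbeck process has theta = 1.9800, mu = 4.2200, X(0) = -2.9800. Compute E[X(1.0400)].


E[X(t)] = mu + (X(0) - mu)*exp(-theta*t)
= 4.2200 + (-2.9800 - 4.2200)*exp(-1.9800*1.0400)
= 4.2200 + -7.2000 * 0.1276
= 3.3016

3.3016


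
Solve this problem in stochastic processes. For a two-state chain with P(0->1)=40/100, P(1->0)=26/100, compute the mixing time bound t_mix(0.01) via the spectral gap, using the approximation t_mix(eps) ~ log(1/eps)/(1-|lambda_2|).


lambda_2 = |1 - p01 - p10| = |1 - 0.4000 - 0.2600| = 0.3400
t_mix ~ log(1/eps)/(1 - |lambda_2|)
= log(100)/(1 - 0.3400) = 4.6052/0.6600
= 6.9775

6.9775


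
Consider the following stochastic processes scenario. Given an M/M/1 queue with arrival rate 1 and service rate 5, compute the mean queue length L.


rho = 1/5 = 0.2000
L = rho/(1-rho)
= 0.2000/0.8000
= 0.2500

0.2500


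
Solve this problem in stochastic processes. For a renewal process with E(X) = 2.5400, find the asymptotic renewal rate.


Long-run renewal rate = 1/E(X)
= 1/2.5400
= 0.3937

0.3937


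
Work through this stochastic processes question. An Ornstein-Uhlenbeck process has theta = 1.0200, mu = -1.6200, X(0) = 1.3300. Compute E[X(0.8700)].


E[X(t)] = mu + (X(0) - mu)*exp(-theta*t)
= -1.6200 + (1.3300 - -1.6200)*exp(-1.0200*0.8700)
= -1.6200 + 2.9500 * 0.4117
= -0.4054

-0.4054


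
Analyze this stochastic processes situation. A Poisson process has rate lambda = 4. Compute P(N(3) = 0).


P(N(t)=k) = (lambda*t)^k * exp(-lambda*t) / k!
lambda*t = 12
= 12^0 * exp(-12) / 0!
= 1 * 6.1442e-06 / 1
= 6.1442e-06

6.1442e-06


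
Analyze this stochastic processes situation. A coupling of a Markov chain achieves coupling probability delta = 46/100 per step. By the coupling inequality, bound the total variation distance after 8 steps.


TV distance bound <= (1-delta)^n
= (1 - 0.4600)^8
= 0.5400^8
= 0.0072

0.0072


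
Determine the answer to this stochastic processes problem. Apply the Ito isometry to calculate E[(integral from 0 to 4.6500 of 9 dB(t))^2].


By Ito isometry: E[(int f dB)^2] = int f^2 dt
= 9^2 * 4.6500
= 81 * 4.6500 = 376.6500

376.6500


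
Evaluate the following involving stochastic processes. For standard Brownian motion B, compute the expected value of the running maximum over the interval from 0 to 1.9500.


E(max B(s)) = sqrt(2t/pi)
= sqrt(2*1.9500/pi)
= sqrt(1.2414)
= 1.1142

1.1142


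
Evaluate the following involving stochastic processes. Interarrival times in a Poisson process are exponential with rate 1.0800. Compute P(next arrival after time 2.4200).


P(X > t) = exp(-lambda * t)
= exp(-1.0800 * 2.4200)
= exp(-2.6136) = 0.0733

0.0733


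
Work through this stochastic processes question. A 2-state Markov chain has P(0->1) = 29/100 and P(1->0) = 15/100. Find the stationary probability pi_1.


Stationary distribution: pi_0 = p10/(p01+p10), pi_1 = p01/(p01+p10)
p01 = 0.2900, p10 = 0.1500
pi_1 = 0.6591

0.6591


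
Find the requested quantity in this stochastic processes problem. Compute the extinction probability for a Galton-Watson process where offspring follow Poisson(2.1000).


Since mu = 2.1000 > 1, extinction prob q < 1.
Solve s = exp(mu*(s-1)) iteratively.
q = 0.1779

0.1779


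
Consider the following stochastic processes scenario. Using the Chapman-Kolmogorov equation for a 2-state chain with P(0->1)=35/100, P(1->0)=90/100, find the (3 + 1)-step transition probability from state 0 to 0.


P^4 = P^3 * P^1
Computing via matrix multiplication of the transition matrix.
Entry (0,0) of P^4 = 0.7211

0.7211


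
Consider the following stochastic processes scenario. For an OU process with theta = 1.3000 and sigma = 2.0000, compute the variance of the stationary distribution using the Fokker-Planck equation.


Stationary variance = sigma^2 / (2*theta)
= 2.0000^2 / (2*1.3000)
= 4.0000 / 2.6000
= 1.5385

1.5385


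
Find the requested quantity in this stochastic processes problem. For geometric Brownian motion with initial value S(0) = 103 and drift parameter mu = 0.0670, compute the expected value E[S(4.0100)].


E[S(t)] = S(0) * exp(mu * t)
= 103 * exp(0.0670 * 4.0100)
= 103 * 1.3082
= 134.7470

134.7470
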